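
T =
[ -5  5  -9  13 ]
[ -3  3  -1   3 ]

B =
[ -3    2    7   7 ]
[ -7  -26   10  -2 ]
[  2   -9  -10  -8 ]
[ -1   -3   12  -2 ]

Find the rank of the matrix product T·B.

First compute TB:
[[-51, -98, 261,   1],
 [-17, -84,  55, -25]]
Now row reduce the product.
R2 ← R2 − (1/3)·R1: [0, -154/3, -32, -76/3]
2 nonzero rows, so rank(TB) = 2.

2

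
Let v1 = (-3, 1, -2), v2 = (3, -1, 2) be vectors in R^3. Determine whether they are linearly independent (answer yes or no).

Form the matrix with these vectors as rows and row reduce.
R2 ← R2 + R1: [0, 0, 0]
1 nonzero row, so the 2 vectors span a space of dimension 1.
Since 1 < 2, the vectors are linearly dependent.

no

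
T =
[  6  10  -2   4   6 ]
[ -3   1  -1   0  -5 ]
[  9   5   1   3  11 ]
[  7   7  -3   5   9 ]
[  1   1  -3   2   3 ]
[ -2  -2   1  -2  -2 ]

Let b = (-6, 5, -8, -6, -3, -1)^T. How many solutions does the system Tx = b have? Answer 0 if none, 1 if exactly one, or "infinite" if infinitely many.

infinite

Row reduce the augmented matrix [T | b].
R2 ← R2 + (1/2)·R1: [0, 6, -2, 2, -2, 2]
R3 ← R3 − (3/2)·R1: [0, -10, 4, -3, 2, 1]
R4 ← R4 − (7/6)·R1: [0, -14/3, -2/3, 1/3, 2, 1]
R5 ← R5 − (1/6)·R1: [0, -2/3, -8/3, 4/3, 2, -2]
R6 ← R6 + (1/3)·R1: [0, 4/3, 1/3, -2/3, 0, -3]
R3 ← R3 + (5/3)·R2: [0, 0, 2/3, 1/3, -4/3, 13/3]
R4 ← R4 + (7/9)·R2: [0, 0, -20/9, 17/9, 4/9, 23/9]
R5 ← R5 + (1/9)·R2: [0, 0, -26/9, 14/9, 16/9, -16/9]
R6 ← R6 − (2/9)·R2: [0, 0, 7/9, -10/9, 4/9, -31/9]
R4 ← R4 + (10/3)·R3: [0, 0, 0, 3, -4, 17]
R5 ← R5 + (13/3)·R3: [0, 0, 0, 3, -4, 17]
R6 ← R6 − (7/6)·R3: [0, 0, 0, -3/2, 2, -17/2]
R5 ← R5 − R4: [0, 0, 0, 0, 0, 0]
R6 ← R6 + (1/2)·R4: [0, 0, 0, 0, 0, 0]
The echelon form has 4 nonzero rows, and every pivot lies in the first 5 columns, so rank(T) = rank([T|b]) = 4.
The system is consistent.
rank = 4 < 5 unknowns, so there are infinitely many solutions.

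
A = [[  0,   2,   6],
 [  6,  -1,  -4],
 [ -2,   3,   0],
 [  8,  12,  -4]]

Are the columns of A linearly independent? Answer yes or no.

yes

Row reduce A to echelon form.
Swap R1 ↔ R2
R3 ← R3 + (1/3)·R1: [0, 8/3, -4/3]
R4 ← R4 − (4/3)·R1: [0, 40/3, 4/3]
R3 ← R3 − (4/3)·R2: [0, 0, -28/3]
R4 ← R4 − (20/3)·R2: [0, 0, -116/3]
R4 ← R4 − (29/7)·R3: [0, 0, 0]
3 pivots among 3 columns.
Every column is a pivot column, so the columns are linearly independent.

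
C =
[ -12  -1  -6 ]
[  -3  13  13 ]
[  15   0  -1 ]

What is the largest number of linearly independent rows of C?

Row reduce to echelon form.
R2 ← R2 − (1/4)·R1: [0, 53/4, 29/2]
R3 ← R3 + (5/4)·R1: [0, -5/4, -17/2]
R3 ← R3 + (5/53)·R2: [0, 0, -378/53]
Echelon form has 3 nonzero rows, so rank(C) = 3.
The rank gives the maximum number of linearly independent rows: 3.

3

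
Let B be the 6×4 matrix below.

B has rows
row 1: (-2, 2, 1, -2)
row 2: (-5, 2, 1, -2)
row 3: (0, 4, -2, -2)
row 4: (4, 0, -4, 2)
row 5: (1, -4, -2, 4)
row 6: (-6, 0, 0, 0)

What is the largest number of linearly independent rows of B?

Row reduce to echelon form.
R2 ← R2 − (5/2)·R1: [0, -3, -3/2, 3]
R4 ← R4 + (2)·R1: [0, 4, -2, -2]
R5 ← R5 + (1/2)·R1: [0, -3, -3/2, 3]
R6 ← R6 − (3)·R1: [0, -6, -3, 6]
R3 ← R3 + (4/3)·R2: [0, 0, -4, 2]
R4 ← R4 + (4/3)·R2: [0, 0, -4, 2]
R5 ← R5 − R2: [0, 0, 0, 0]
R6 ← R6 − (2)·R2: [0, 0, 0, 0]
R4 ← R4 − R3: [0, 0, 0, 0]
Echelon form has 3 nonzero rows, so rank(B) = 3.
The rank gives the maximum number of linearly independent rows: 3.

3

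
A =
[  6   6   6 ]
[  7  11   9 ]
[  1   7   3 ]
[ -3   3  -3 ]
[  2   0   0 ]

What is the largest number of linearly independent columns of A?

3

Row reduce to echelon form.
R2 ← R2 − (7/6)·R1: [0, 4, 2]
R3 ← R3 − (1/6)·R1: [0, 6, 2]
R4 ← R4 + (1/2)·R1: [0, 6, 0]
R5 ← R5 − (1/3)·R1: [0, -2, -2]
R3 ← R3 − (3/2)·R2: [0, 0, -1]
R4 ← R4 − (3/2)·R2: [0, 0, -3]
R5 ← R5 + (1/2)·R2: [0, 0, -1]
R4 ← R4 − (3)·R3: [0, 0, 0]
R5 ← R5 − R3: [0, 0, 0]
Echelon form has 3 nonzero rows, so rank(A) = 3.
The rank gives the maximum number of linearly independent columns: 3.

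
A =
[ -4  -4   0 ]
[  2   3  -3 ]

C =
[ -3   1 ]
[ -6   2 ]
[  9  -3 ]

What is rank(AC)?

First compute AC:
[[ 36, -12],
 [-51,  17]]
Now row reduce the product.
R2 ← R2 + (17/12)·R1: [0, 0]
1 nonzero row, so rank(AC) = 1.

1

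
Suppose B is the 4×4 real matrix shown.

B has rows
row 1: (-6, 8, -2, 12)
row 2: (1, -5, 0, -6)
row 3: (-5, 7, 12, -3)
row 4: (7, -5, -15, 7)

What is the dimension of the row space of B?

4

Row reduce to echelon form.
R2 ← R2 + (1/6)·R1: [0, -11/3, -1/3, -4]
R3 ← R3 − (5/6)·R1: [0, 1/3, 41/3, -13]
R4 ← R4 + (7/6)·R1: [0, 13/3, -52/3, 21]
R3 ← R3 + (1/11)·R2: [0, 0, 150/11, -147/11]
R4 ← R4 + (13/11)·R2: [0, 0, -195/11, 179/11]
R4 ← R4 + (13/10)·R3: [0, 0, 0, -11/10]
Echelon form has 4 nonzero rows, so rank(B) = 4.
The row space has dimension equal to the rank: 4.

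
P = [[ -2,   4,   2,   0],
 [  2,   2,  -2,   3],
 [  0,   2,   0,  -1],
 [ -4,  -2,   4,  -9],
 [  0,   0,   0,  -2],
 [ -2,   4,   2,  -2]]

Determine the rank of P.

Row reduce to echelon form.
R2 ← R2 + R1: [0, 6, 0, 3]
R4 ← R4 − (2)·R1: [0, -10, 0, -9]
R6 ← R6 − R1: [0, 0, 0, -2]
R3 ← R3 − (1/3)·R2: [0, 0, 0, -2]
R4 ← R4 + (5/3)·R2: [0, 0, 0, -4]
R4 ← R4 − (2)·R3: [0, 0, 0, 0]
R5 ← R5 − R3: [0, 0, 0, 0]
R6 ← R6 − R3: [0, 0, 0, 0]
Echelon form has 3 nonzero rows, so rank(P) = 3.

3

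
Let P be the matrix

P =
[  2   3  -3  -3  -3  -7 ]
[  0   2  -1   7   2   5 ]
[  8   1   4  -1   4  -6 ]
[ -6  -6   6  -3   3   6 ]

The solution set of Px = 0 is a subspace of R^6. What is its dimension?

2

Row reduce to echelon form.
R3 ← R3 − (4)·R1: [0, -11, 16, 11, 16, 22]
R4 ← R4 + (3)·R1: [0, 3, -3, -12, -6, -15]
R3 ← R3 + (11/2)·R2: [0, 0, 21/2, 99/2, 27, 99/2]
R4 ← R4 − (3/2)·R2: [0, 0, -3/2, -45/2, -9, -45/2]
R4 ← R4 + (1/7)·R3: [0, 0, 0, -108/7, -36/7, -108/7]
4 nonzero rows, so rank(P) = 4.
P has 6 columns; by rank–nullity, nullity = 6 − 4 = 2.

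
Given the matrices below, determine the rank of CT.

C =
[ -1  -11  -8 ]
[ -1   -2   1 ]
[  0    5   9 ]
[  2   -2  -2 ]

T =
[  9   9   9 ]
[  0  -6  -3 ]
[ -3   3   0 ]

First compute CT:
[[ 15,  33,  24],
 [-12,   6,  -3],
 [-27,  -3, -15],
 [ 24,  24,  24]]
Now row reduce the product.
R2 ← R2 + (4/5)·R1: [0, 162/5, 81/5]
R3 ← R3 + (9/5)·R1: [0, 282/5, 141/5]
R4 ← R4 − (8/5)·R1: [0, -144/5, -72/5]
R3 ← R3 − (47/27)·R2: [0, 0, 0]
R4 ← R4 + (8/9)·R2: [0, 0, 0]
2 nonzero rows, so rank(CT) = 2.

2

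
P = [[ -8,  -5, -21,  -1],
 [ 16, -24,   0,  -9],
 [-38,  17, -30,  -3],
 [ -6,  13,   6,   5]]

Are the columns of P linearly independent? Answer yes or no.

yes

Row reduce P to echelon form.
R2 ← R2 + (2)·R1: [0, -34, -42, -11]
R3 ← R3 − (19/4)·R1: [0, 163/4, 279/4, 7/4]
R4 ← R4 − (3/4)·R1: [0, 67/4, 87/4, 23/4]
R3 ← R3 + (163/136)·R2: [0, 0, 330/17, -1555/136]
R4 ← R4 + (67/136)·R2: [0, 0, 18/17, 45/136]
R4 ← R4 − (3/55)·R3: [0, 0, 0, 21/22]
4 pivots among 4 columns.
Every column is a pivot column, so the columns are linearly independent.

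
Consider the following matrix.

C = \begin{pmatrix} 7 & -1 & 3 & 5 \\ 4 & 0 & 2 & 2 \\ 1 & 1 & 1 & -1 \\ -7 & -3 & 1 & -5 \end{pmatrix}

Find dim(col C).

3

Row reduce to echelon form.
R2 ← R2 − (4/7)·R1: [0, 4/7, 2/7, -6/7]
R3 ← R3 − (1/7)·R1: [0, 8/7, 4/7, -12/7]
R4 ← R4 + R1: [0, -4, 4, 0]
R3 ← R3 − (2)·R2: [0, 0, 0, 0]
R4 ← R4 + (7)·R2: [0, 0, 6, -6]
Swap R3 ↔ R4
Echelon form has 3 nonzero rows, so rank(C) = 3.
The column space has dimension equal to the rank: 3.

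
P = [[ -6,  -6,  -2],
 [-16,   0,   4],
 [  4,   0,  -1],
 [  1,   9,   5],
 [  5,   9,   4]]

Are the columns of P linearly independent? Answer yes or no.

Row reduce P to echelon form.
R2 ← R2 − (8/3)·R1: [0, 16, 28/3]
R3 ← R3 + (2/3)·R1: [0, -4, -7/3]
R4 ← R4 + (1/6)·R1: [0, 8, 14/3]
R5 ← R5 + (5/6)·R1: [0, 4, 7/3]
R3 ← R3 + (1/4)·R2: [0, 0, 0]
R4 ← R4 − (1/2)·R2: [0, 0, 0]
R5 ← R5 − (1/4)·R2: [0, 0, 0]
2 pivots among 3 columns.
Only 2 < 3 pivot columns, so the columns are linearly dependent.

no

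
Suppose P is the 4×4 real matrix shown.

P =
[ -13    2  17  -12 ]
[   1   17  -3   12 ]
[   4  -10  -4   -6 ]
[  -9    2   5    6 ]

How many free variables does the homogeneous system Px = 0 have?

Row reduce to echelon form.
R2 ← R2 + (1/13)·R1: [0, 223/13, -22/13, 144/13]
R3 ← R3 + (4/13)·R1: [0, -122/13, 16/13, -126/13]
R4 ← R4 − (9/13)·R1: [0, 8/13, -88/13, 186/13]
R3 ← R3 + (122/223)·R2: [0, 0, 68/223, -810/223]
R4 ← R4 − (8/223)·R2: [0, 0, -1496/223, 3102/223]
R4 ← R4 + (22)·R3: [0, 0, 0, -66]
4 nonzero rows, so rank(P) = 4.
P has 4 columns; by rank–nullity, nullity = 4 − 4 = 0.

0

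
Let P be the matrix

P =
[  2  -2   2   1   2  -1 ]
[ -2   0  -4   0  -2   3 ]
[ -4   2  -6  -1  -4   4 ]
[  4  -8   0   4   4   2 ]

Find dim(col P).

2

Row reduce to echelon form.
R2 ← R2 + R1: [0, -2, -2, 1, 0, 2]
R3 ← R3 + (2)·R1: [0, -2, -2, 1, 0, 2]
R4 ← R4 − (2)·R1: [0, -4, -4, 2, 0, 4]
R3 ← R3 − R2: [0, 0, 0, 0, 0, 0]
R4 ← R4 − (2)·R2: [0, 0, 0, 0, 0, 0]
Echelon form has 2 nonzero rows, so rank(P) = 2.
The column space has dimension equal to the rank: 2.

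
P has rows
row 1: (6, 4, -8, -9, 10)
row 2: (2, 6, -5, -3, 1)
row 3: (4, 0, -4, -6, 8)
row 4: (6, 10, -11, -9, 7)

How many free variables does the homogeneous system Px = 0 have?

3

Row reduce to echelon form.
R2 ← R2 − (1/3)·R1: [0, 14/3, -7/3, 0, -7/3]
R3 ← R3 − (2/3)·R1: [0, -8/3, 4/3, 0, 4/3]
R4 ← R4 − R1: [0, 6, -3, 0, -3]
R3 ← R3 + (4/7)·R2: [0, 0, 0, 0, 0]
R4 ← R4 − (9/7)·R2: [0, 0, 0, 0, 0]
2 nonzero rows, so rank(P) = 2.
P has 5 columns; by rank–nullity, nullity = 5 − 2 = 3.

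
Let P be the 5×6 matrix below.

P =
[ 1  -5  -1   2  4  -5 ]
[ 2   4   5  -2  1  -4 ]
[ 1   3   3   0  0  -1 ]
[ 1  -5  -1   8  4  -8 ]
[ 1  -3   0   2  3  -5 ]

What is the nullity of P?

Row reduce to echelon form.
R2 ← R2 − (2)·R1: [0, 14, 7, -6, -7, 6]
R3 ← R3 − R1: [0, 8, 4, -2, -4, 4]
R4 ← R4 − R1: [0, 0, 0, 6, 0, -3]
R5 ← R5 − R1: [0, 2, 1, 0, -1, 0]
R3 ← R3 − (4/7)·R2: [0, 0, 0, 10/7, 0, 4/7]
R5 ← R5 − (1/7)·R2: [0, 0, 0, 6/7, 0, -6/7]
R4 ← R4 − (21/5)·R3: [0, 0, 0, 0, 0, -27/5]
R5 ← R5 − (3/5)·R3: [0, 0, 0, 0, 0, -6/5]
R5 ← R5 − (2/9)·R4: [0, 0, 0, 0, 0, 0]
4 nonzero rows, so rank(P) = 4.
P has 6 columns; by rank–nullity, nullity = 6 − 4 = 2.

2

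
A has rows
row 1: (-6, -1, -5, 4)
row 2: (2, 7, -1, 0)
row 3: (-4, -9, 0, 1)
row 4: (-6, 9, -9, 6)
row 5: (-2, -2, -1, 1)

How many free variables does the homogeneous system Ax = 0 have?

Row reduce to echelon form.
R2 ← R2 + (1/3)·R1: [0, 20/3, -8/3, 4/3]
R3 ← R3 − (2/3)·R1: [0, -25/3, 10/3, -5/3]
R4 ← R4 − R1: [0, 10, -4, 2]
R5 ← R5 − (1/3)·R1: [0, -5/3, 2/3, -1/3]
R3 ← R3 + (5/4)·R2: [0, 0, 0, 0]
R4 ← R4 − (3/2)·R2: [0, 0, 0, 0]
R5 ← R5 + (1/4)·R2: [0, 0, 0, 0]
2 nonzero rows, so rank(A) = 2.
A has 4 columns; by rank–nullity, nullity = 4 − 2 = 2.

2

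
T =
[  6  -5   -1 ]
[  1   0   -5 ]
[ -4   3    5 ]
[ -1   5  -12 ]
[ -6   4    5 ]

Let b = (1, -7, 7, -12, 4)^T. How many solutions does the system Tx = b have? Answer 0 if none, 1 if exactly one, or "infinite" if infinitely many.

Row reduce the augmented matrix [T | b].
R2 ← R2 − (1/6)·R1: [0, 5/6, -29/6, -43/6]
R3 ← R3 + (2/3)·R1: [0, -1/3, 13/3, 23/3]
R4 ← R4 + (1/6)·R1: [0, 25/6, -73/6, -71/6]
R5 ← R5 + R1: [0, -1, 4, 5]
R3 ← R3 + (2/5)·R2: [0, 0, 12/5, 24/5]
R4 ← R4 − (5)·R2: [0, 0, 12, 24]
R5 ← R5 + (6/5)·R2: [0, 0, -9/5, -18/5]
R4 ← R4 − (5)·R3: [0, 0, 0, 0]
R5 ← R5 + (3/4)·R3: [0, 0, 0, 0]
The echelon form has 3 nonzero rows, and every pivot lies in the first 3 columns, so rank(T) = rank([T|b]) = 3.
The system is consistent.
rank = 3 = number of unknowns, so the solution is unique.

1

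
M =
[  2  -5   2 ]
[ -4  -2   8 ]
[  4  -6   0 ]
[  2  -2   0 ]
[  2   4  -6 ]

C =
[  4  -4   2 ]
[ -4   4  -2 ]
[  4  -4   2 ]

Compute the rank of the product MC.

1

First compute MC:
[[ 36, -36,  18],
 [ 24, -24,  12],
 [ 40, -40,  20],
 [ 16, -16,   8],
 [-32,  32, -16]]
Now row reduce the product.
R2 ← R2 − (2/3)·R1: [0, 0, 0]
R3 ← R3 − (10/9)·R1: [0, 0, 0]
R4 ← R4 − (4/9)·R1: [0, 0, 0]
R5 ← R5 + (8/9)·R1: [0, 0, 0]
1 nonzero row, so rank(MC) = 1.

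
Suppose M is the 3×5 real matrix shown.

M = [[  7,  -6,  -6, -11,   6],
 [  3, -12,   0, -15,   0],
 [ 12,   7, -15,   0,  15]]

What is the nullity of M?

3

Row reduce to echelon form.
R2 ← R2 − (3/7)·R1: [0, -66/7, 18/7, -72/7, -18/7]
R3 ← R3 − (12/7)·R1: [0, 121/7, -33/7, 132/7, 33/7]
R3 ← R3 + (11/6)·R2: [0, 0, 0, 0, 0]
2 nonzero rows, so rank(M) = 2.
M has 5 columns; by rank–nullity, nullity = 5 − 2 = 3.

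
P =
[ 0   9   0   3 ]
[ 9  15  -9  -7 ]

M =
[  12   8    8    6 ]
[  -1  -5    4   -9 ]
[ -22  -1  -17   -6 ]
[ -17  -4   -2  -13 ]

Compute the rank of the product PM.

First compute PM:
[[-60, -57,  30, -120],
 [410,  34, 299,  64]]
Now row reduce the product.
R2 ← R2 + (41/6)·R1: [0, -711/2, 504, -756]
2 nonzero rows, so rank(PM) = 2.

2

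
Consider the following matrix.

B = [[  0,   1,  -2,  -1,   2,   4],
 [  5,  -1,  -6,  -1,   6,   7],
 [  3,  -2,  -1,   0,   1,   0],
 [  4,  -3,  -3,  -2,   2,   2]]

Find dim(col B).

Row reduce to echelon form.
Swap R1 ↔ R2
R3 ← R3 − (3/5)·R1: [0, -7/5, 13/5, 3/5, -13/5, -21/5]
R4 ← R4 − (4/5)·R1: [0, -11/5, 9/5, -6/5, -14/5, -18/5]
R3 ← R3 + (7/5)·R2: [0, 0, -1/5, -4/5, 1/5, 7/5]
R4 ← R4 + (11/5)·R2: [0, 0, -13/5, -17/5, 8/5, 26/5]
R4 ← R4 − (13)·R3: [0, 0, 0, 7, -1, -13]
Echelon form has 4 nonzero rows, so rank(B) = 4.
The column space has dimension equal to the rank: 4.

4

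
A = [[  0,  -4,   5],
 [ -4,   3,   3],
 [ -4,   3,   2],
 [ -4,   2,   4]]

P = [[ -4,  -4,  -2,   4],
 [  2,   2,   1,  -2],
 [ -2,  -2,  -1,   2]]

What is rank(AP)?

1

First compute AP:
[[-18, -18,  -9,  18],
 [ 16,  16,   8, -16],
 [ 18,  18,   9, -18],
 [ 12,  12,   6, -12]]
Now row reduce the product.
R2 ← R2 + (8/9)·R1: [0, 0, 0, 0]
R3 ← R3 + R1: [0, 0, 0, 0]
R4 ← R4 + (2/3)·R1: [0, 0, 0, 0]
1 nonzero row, so rank(AP) = 1.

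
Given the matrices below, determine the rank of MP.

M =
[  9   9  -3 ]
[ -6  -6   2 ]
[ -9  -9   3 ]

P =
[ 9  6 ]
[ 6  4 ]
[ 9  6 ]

1

First compute MP:
[[108,  72],
 [-72, -48],
 [-108, -72]]
Now row reduce the product.
R2 ← R2 + (2/3)·R1: [0, 0]
R3 ← R3 + R1: [0, 0]
1 nonzero row, so rank(MP) = 1.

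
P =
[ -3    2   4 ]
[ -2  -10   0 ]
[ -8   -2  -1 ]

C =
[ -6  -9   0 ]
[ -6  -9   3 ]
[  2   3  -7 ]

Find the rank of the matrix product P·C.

First compute PC:
[[ 14,  21, -22],
 [ 72, 108, -30],
 [ 58,  87,   1]]
Now row reduce the product.
R2 ← R2 − (36/7)·R1: [0, 0, 582/7]
R3 ← R3 − (29/7)·R1: [0, 0, 645/7]
R3 ← R3 − (215/194)·R2: [0, 0, 0]
2 nonzero rows, so rank(PC) = 2.

2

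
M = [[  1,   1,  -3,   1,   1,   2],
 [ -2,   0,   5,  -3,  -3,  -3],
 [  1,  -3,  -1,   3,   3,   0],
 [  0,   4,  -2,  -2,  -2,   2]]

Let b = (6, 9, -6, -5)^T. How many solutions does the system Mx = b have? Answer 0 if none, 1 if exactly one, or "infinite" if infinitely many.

Row reduce the augmented matrix [M | b].
R2 ← R2 + (2)·R1: [0, 2, -1, -1, -1, 1, 21]
R3 ← R3 − R1: [0, -4, 2, 2, 2, -2, -12]
R3 ← R3 + (2)·R2: [0, 0, 0, 0, 0, 0, 30]
R4 ← R4 − (2)·R2: [0, 0, 0, 0, 0, 0, -47]
R4 ← R4 + (47/30)·R3: [0, 0, 0, 0, 0, 0, 0]
The echelon form has 3 nonzero rows; the last pivot sits in the augmented column, so rank(M) = 2 but rank([M|b]) = 3.
Since the ranks differ, the system is inconsistent.
It has no solutions.

0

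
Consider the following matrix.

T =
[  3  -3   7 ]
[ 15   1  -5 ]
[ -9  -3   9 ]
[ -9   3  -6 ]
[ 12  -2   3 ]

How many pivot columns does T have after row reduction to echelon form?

2

Row reduce to echelon form.
R2 ← R2 − (5)·R1: [0, 16, -40]
R3 ← R3 + (3)·R1: [0, -12, 30]
R4 ← R4 + (3)·R1: [0, -6, 15]
R5 ← R5 − (4)·R1: [0, 10, -25]
R3 ← R3 + (3/4)·R2: [0, 0, 0]
R4 ← R4 + (3/8)·R2: [0, 0, 0]
R5 ← R5 − (5/8)·R2: [0, 0, 0]
Echelon form has 2 nonzero rows, so rank(T) = 2.
Each nonzero row contributes one pivot column: 2 pivot columns.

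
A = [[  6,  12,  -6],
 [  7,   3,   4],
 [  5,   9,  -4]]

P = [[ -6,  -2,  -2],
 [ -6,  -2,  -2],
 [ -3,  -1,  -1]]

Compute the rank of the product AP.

1

First compute AP:
[[-90, -30, -30],
 [-72, -24, -24],
 [-72, -24, -24]]
Now row reduce the product.
R2 ← R2 − (4/5)·R1: [0, 0, 0]
R3 ← R3 − (4/5)·R1: [0, 0, 0]
1 nonzero row, so rank(AP) = 1.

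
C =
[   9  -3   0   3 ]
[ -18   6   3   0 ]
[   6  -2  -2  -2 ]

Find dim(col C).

Row reduce to echelon form.
R2 ← R2 + (2)·R1: [0, 0, 3, 6]
R3 ← R3 − (2/3)·R1: [0, 0, -2, -4]
R3 ← R3 + (2/3)·R2: [0, 0, 0, 0]
Echelon form has 2 nonzero rows, so rank(C) = 2.
The column space has dimension equal to the rank: 2.

2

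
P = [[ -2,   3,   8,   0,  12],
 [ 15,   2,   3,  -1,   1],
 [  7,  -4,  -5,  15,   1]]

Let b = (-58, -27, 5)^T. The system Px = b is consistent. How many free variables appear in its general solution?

2

Row reduce the augmented matrix [P | b].
R2 ← R2 + (15/2)·R1: [0, 49/2, 63, -1, 91, -462]
R3 ← R3 + (7/2)·R1: [0, 13/2, 23, 15, 43, -198]
R3 ← R3 − (13/49)·R2: [0, 0, 44/7, 748/49, 132/7, -528/7]
The echelon form has 3 nonzero rows, and every pivot lies in the first 5 columns, so rank(P) = rank([P|b]) = 3.
The system is consistent.
Free variables = (unknowns) − (rank) = 5 − 3 = 2.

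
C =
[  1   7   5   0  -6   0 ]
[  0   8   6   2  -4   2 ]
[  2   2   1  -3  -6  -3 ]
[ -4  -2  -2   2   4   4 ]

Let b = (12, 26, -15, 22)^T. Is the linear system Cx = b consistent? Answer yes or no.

yes

Row reduce the augmented matrix [C | b].
R3 ← R3 − (2)·R1: [0, -12, -9, -3, 6, -3, -39]
R4 ← R4 + (4)·R1: [0, 26, 18, 2, -20, 4, 70]
R3 ← R3 + (3/2)·R2: [0, 0, 0, 0, 0, 0, 0]
R4 ← R4 − (13/4)·R2: [0, 0, -3/2, -9/2, -7, -5/2, -29/2]
Swap R3 ↔ R4
The echelon form has 3 nonzero rows, and every pivot lies in the first 6 columns, so rank(C) = rank([C|b]) = 3.
The system is consistent.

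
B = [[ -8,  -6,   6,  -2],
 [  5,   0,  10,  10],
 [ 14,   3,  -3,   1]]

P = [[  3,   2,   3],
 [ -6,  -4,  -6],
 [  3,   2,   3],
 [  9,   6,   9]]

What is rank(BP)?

First compute BP:
[[ 12,   8,  12],
 [135,  90, 135],
 [ 24,  16,  24]]
Now row reduce the product.
R2 ← R2 − (45/4)·R1: [0, 0, 0]
R3 ← R3 − (2)·R1: [0, 0, 0]
1 nonzero row, so rank(BP) = 1.

1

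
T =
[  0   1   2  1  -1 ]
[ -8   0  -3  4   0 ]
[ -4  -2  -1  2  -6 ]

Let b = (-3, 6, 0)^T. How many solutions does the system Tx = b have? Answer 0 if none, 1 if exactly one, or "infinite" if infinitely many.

Row reduce the augmented matrix [T | b].
Swap R1 ↔ R2
R3 ← R3 − (1/2)·R1: [0, -2, 1/2, 0, -6, -3]
R3 ← R3 + (2)·R2: [0, 0, 9/2, 2, -8, -9]
The echelon form has 3 nonzero rows, and every pivot lies in the first 5 columns, so rank(T) = rank([T|b]) = 3.
The system is consistent.
rank = 3 < 5 unknowns, so there are infinitely many solutions.

infinite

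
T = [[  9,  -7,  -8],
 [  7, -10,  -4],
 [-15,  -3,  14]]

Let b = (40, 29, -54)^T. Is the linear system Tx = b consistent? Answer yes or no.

Row reduce the augmented matrix [T | b].
R2 ← R2 − (7/9)·R1: [0, -41/9, 20/9, -19/9]
R3 ← R3 + (5/3)·R1: [0, -44/3, 2/3, 38/3]
R3 ← R3 − (132/41)·R2: [0, 0, -266/41, 798/41]
The echelon form has 3 nonzero rows, and every pivot lies in the first 3 columns, so rank(T) = rank([T|b]) = 3.
The system is consistent.

yes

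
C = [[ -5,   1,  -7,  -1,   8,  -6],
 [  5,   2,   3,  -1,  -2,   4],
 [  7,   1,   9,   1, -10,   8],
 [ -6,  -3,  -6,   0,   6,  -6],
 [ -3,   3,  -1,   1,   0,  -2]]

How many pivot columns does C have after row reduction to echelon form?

3

Row reduce to echelon form.
R2 ← R2 + R1: [0, 3, -4, -2, 6, -2]
R3 ← R3 + (7/5)·R1: [0, 12/5, -4/5, -2/5, 6/5, -2/5]
R4 ← R4 − (6/5)·R1: [0, -21/5, 12/5, 6/5, -18/5, 6/5]
R5 ← R5 − (3/5)·R1: [0, 12/5, 16/5, 8/5, -24/5, 8/5]
R3 ← R3 − (4/5)·R2: [0, 0, 12/5, 6/5, -18/5, 6/5]
R4 ← R4 + (7/5)·R2: [0, 0, -16/5, -8/5, 24/5, -8/5]
R5 ← R5 − (4/5)·R2: [0, 0, 32/5, 16/5, -48/5, 16/5]
R4 ← R4 + (4/3)·R3: [0, 0, 0, 0, 0, 0]
R5 ← R5 − (8/3)·R3: [0, 0, 0, 0, 0, 0]
Echelon form has 3 nonzero rows, so rank(C) = 3.
Each nonzero row contributes one pivot column: 3 pivot columns.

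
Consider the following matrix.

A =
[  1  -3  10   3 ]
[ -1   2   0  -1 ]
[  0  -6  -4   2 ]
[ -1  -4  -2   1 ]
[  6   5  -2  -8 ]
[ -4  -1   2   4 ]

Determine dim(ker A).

Row reduce to echelon form.
R2 ← R2 + R1: [0, -1, 10, 2]
R4 ← R4 + R1: [0, -7, 8, 4]
R5 ← R5 − (6)·R1: [0, 23, -62, -26]
R6 ← R6 + (4)·R1: [0, -13, 42, 16]
R3 ← R3 − (6)·R2: [0, 0, -64, -10]
R4 ← R4 − (7)·R2: [0, 0, -62, -10]
R5 ← R5 + (23)·R2: [0, 0, 168, 20]
R6 ← R6 − (13)·R2: [0, 0, -88, -10]
R4 ← R4 − (31/32)·R3: [0, 0, 0, -5/16]
R5 ← R5 + (21/8)·R3: [0, 0, 0, -25/4]
R6 ← R6 − (11/8)·R3: [0, 0, 0, 15/4]
R5 ← R5 − (20)·R4: [0, 0, 0, 0]
R6 ← R6 + (12)·R4: [0, 0, 0, 0]
4 nonzero rows, so rank(A) = 4.
A has 4 columns; by rank–nullity, nullity = 4 − 4 = 0.

0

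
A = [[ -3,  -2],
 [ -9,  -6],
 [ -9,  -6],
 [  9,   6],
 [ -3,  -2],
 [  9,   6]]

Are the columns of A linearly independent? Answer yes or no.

Row reduce A to echelon form.
R2 ← R2 − (3)·R1: [0, 0]
R3 ← R3 − (3)·R1: [0, 0]
R4 ← R4 + (3)·R1: [0, 0]
R5 ← R5 − R1: [0, 0]
R6 ← R6 + (3)·R1: [0, 0]
1 pivot among 2 columns.
Only 1 < 2 pivot columns, so the columns are linearly dependent.

no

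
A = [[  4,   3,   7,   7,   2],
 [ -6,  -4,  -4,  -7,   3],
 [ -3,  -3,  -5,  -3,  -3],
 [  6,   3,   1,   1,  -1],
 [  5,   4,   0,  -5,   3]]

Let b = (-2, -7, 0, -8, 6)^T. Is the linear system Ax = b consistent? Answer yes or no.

Row reduce the augmented matrix [A | b].
R2 ← R2 + (3/2)·R1: [0, 1/2, 13/2, 7/2, 6, -10]
R3 ← R3 + (3/4)·R1: [0, -3/4, 1/4, 9/4, -3/2, -3/2]
R4 ← R4 − (3/2)·R1: [0, -3/2, -19/2, -19/2, -4, -5]
R5 ← R5 − (5/4)·R1: [0, 1/4, -35/4, -55/4, 1/2, 17/2]
R3 ← R3 + (3/2)·R2: [0, 0, 10, 15/2, 15/2, -33/2]
R4 ← R4 + (3)·R2: [0, 0, 10, 1, 14, -35]
R5 ← R5 − (1/2)·R2: [0, 0, -12, -31/2, -5/2, 27/2]
R4 ← R4 − R3: [0, 0, 0, -13/2, 13/2, -37/2]
R5 ← R5 + (6/5)·R3: [0, 0, 0, -13/2, 13/2, -63/10]
R5 ← R5 − R4: [0, 0, 0, 0, 0, 61/5]
The echelon form has 5 nonzero rows; the last pivot sits in the augmented column, so rank(A) = 4 but rank([A|b]) = 5.
Since the ranks differ, the system is inconsistent.

no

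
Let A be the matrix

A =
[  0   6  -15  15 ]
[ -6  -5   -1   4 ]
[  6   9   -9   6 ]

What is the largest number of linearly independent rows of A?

2

Row reduce to echelon form.
Swap R1 ↔ R2
R3 ← R3 + R1: [0, 4, -10, 10]
R3 ← R3 − (2/3)·R2: [0, 0, 0, 0]
Echelon form has 2 nonzero rows, so rank(A) = 2.
The rank gives the maximum number of linearly independent rows: 2.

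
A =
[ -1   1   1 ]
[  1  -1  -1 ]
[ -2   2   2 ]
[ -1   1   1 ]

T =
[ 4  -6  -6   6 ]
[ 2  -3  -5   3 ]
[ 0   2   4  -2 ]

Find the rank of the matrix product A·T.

First compute AT:
[[ -2,   5,   5,  -5],
 [  2,  -5,  -5,   5],
 [ -4,  10,  10, -10],
 [ -2,   5,   5,  -5]]
Now row reduce the product.
R2 ← R2 + R1: [0, 0, 0, 0]
R3 ← R3 − (2)·R1: [0, 0, 0, 0]
R4 ← R4 − R1: [0, 0, 0, 0]
1 nonzero row, so rank(AT) = 1.

1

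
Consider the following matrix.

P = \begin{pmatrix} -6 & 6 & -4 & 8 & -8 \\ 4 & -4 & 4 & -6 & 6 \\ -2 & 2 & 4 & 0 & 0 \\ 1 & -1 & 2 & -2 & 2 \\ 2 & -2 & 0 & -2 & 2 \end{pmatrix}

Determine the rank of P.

2

Row reduce to echelon form.
R2 ← R2 + (2/3)·R1: [0, 0, 4/3, -2/3, 2/3]
R3 ← R3 − (1/3)·R1: [0, 0, 16/3, -8/3, 8/3]
R4 ← R4 + (1/6)·R1: [0, 0, 4/3, -2/3, 2/3]
R5 ← R5 + (1/3)·R1: [0, 0, -4/3, 2/3, -2/3]
R3 ← R3 − (4)·R2: [0, 0, 0, 0, 0]
R4 ← R4 − R2: [0, 0, 0, 0, 0]
R5 ← R5 + R2: [0, 0, 0, 0, 0]
Echelon form has 2 nonzero rows, so rank(P) = 2.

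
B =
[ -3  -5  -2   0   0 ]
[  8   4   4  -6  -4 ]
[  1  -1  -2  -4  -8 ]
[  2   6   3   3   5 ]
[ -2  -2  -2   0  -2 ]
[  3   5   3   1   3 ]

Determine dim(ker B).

Row reduce to echelon form.
R2 ← R2 + (8/3)·R1: [0, -28/3, -4/3, -6, -4]
R3 ← R3 + (1/3)·R1: [0, -8/3, -8/3, -4, -8]
R4 ← R4 + (2/3)·R1: [0, 8/3, 5/3, 3, 5]
R5 ← R5 − (2/3)·R1: [0, 4/3, -2/3, 0, -2]
R6 ← R6 + R1: [0, 0, 1, 1, 3]
R3 ← R3 − (2/7)·R2: [0, 0, -16/7, -16/7, -48/7]
R4 ← R4 + (2/7)·R2: [0, 0, 9/7, 9/7, 27/7]
R5 ← R5 + (1/7)·R2: [0, 0, -6/7, -6/7, -18/7]
R4 ← R4 + (9/16)·R3: [0, 0, 0, 0, 0]
R5 ← R5 − (3/8)·R3: [0, 0, 0, 0, 0]
R6 ← R6 + (7/16)·R3: [0, 0, 0, 0, 0]
3 nonzero rows, so rank(B) = 3.
B has 5 columns; by rank–nullity, nullity = 5 − 3 = 2.

2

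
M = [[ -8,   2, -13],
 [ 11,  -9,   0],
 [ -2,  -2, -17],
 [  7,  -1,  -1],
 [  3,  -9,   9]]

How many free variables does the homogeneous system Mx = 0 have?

0

Row reduce to echelon form.
R2 ← R2 + (11/8)·R1: [0, -25/4, -143/8]
R3 ← R3 − (1/4)·R1: [0, -5/2, -55/4]
R4 ← R4 + (7/8)·R1: [0, 3/4, -99/8]
R5 ← R5 + (3/8)·R1: [0, -33/4, 33/8]
R3 ← R3 − (2/5)·R2: [0, 0, -33/5]
R4 ← R4 + (3/25)·R2: [0, 0, -363/25]
R5 ← R5 − (33/25)·R2: [0, 0, 693/25]
R4 ← R4 − (11/5)·R3: [0, 0, 0]
R5 ← R5 + (21/5)·R3: [0, 0, 0]
3 nonzero rows, so rank(M) = 3.
M has 3 columns; by rank–nullity, nullity = 3 − 3 = 0.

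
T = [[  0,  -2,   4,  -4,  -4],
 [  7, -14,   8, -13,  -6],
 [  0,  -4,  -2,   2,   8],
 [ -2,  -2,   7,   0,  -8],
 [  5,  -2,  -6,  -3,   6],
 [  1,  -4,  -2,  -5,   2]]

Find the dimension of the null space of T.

0

Row reduce to echelon form.
Swap R1 ↔ R2
R4 ← R4 + (2/7)·R1: [0, -6, 65/7, -26/7, -68/7]
R5 ← R5 − (5/7)·R1: [0, 8, -82/7, 44/7, 72/7]
R6 ← R6 − (1/7)·R1: [0, -2, -22/7, -22/7, 20/7]
R3 ← R3 − (2)·R2: [0, 0, -10, 10, 16]
R4 ← R4 − (3)·R2: [0, 0, -19/7, 58/7, 16/7]
R5 ← R5 + (4)·R2: [0, 0, 30/7, -68/7, -40/7]
R6 ← R6 − R2: [0, 0, -50/7, 6/7, 48/7]
R4 ← R4 − (19/70)·R3: [0, 0, 0, 39/7, -72/35]
R5 ← R5 + (3/7)·R3: [0, 0, 0, -38/7, 8/7]
R6 ← R6 − (5/7)·R3: [0, 0, 0, -44/7, -32/7]
R5 ← R5 + (38/39)·R4: [0, 0, 0, 0, -56/65]
R6 ← R6 + (44/39)·R4: [0, 0, 0, 0, -448/65]
R6 ← R6 − (8)·R5: [0, 0, 0, 0, 0]
5 nonzero rows, so rank(T) = 5.
T has 5 columns; by rank–nullity, nullity = 5 − 5 = 0.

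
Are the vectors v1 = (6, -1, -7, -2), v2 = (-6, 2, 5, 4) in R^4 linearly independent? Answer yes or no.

yes

Form the matrix with these vectors as rows and row reduce.
R2 ← R2 + R1: [0, 1, -2, 2]
2 nonzero rows, so the 2 vectors span a space of dimension 2.
Since 2 = 2, the vectors are linearly independent.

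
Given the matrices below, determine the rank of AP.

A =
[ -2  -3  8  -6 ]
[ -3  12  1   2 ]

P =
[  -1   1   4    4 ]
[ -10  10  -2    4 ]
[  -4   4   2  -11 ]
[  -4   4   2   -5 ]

First compute AP:
[[ 24, -24,   2, -78],
 [-129, 129, -30,  15]]
Now row reduce the product.
R2 ← R2 + (43/8)·R1: [0, 0, -77/4, -1617/4]
2 nonzero rows, so rank(AP) = 2.

2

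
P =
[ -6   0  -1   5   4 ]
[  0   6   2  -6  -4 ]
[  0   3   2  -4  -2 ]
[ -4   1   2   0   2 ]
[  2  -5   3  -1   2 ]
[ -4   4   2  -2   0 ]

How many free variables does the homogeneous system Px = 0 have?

Row reduce to echelon form.
R4 ← R4 − (2/3)·R1: [0, 1, 8/3, -10/3, -2/3]
R5 ← R5 + (1/3)·R1: [0, -5, 8/3, 2/3, 10/3]
R6 ← R6 − (2/3)·R1: [0, 4, 8/3, -16/3, -8/3]
R3 ← R3 − (1/2)·R2: [0, 0, 1, -1, 0]
R4 ← R4 − (1/6)·R2: [0, 0, 7/3, -7/3, 0]
R5 ← R5 + (5/6)·R2: [0, 0, 13/3, -13/3, 0]
R6 ← R6 − (2/3)·R2: [0, 0, 4/3, -4/3, 0]
R4 ← R4 − (7/3)·R3: [0, 0, 0, 0, 0]
R5 ← R5 − (13/3)·R3: [0, 0, 0, 0, 0]
R6 ← R6 − (4/3)·R3: [0, 0, 0, 0, 0]
3 nonzero rows, so rank(P) = 3.
P has 5 columns; by rank–nullity, nullity = 5 − 3 = 2.

2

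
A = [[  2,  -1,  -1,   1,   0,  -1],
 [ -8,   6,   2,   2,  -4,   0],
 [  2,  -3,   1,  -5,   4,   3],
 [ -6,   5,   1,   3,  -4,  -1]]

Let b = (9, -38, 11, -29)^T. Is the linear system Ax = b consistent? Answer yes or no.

yes

Row reduce the augmented matrix [A | b].
R2 ← R2 + (4)·R1: [0, 2, -2, 6, -4, -4, -2]
R3 ← R3 − R1: [0, -2, 2, -6, 4, 4, 2]
R4 ← R4 + (3)·R1: [0, 2, -2, 6, -4, -4, -2]
R3 ← R3 + R2: [0, 0, 0, 0, 0, 0, 0]
R4 ← R4 − R2: [0, 0, 0, 0, 0, 0, 0]
The echelon form has 2 nonzero rows, and every pivot lies in the first 6 columns, so rank(A) = rank([A|b]) = 2.
The system is consistent.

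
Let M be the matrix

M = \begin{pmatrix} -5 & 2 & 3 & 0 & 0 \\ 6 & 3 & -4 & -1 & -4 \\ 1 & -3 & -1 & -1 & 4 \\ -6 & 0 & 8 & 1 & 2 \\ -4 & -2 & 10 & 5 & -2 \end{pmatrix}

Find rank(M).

4

Row reduce to echelon form.
R2 ← R2 + (6/5)·R1: [0, 27/5, -2/5, -1, -4]
R3 ← R3 + (1/5)·R1: [0, -13/5, -2/5, -1, 4]
R4 ← R4 − (6/5)·R1: [0, -12/5, 22/5, 1, 2]
R5 ← R5 − (4/5)·R1: [0, -18/5, 38/5, 5, -2]
R3 ← R3 + (13/27)·R2: [0, 0, -16/27, -40/27, 56/27]
R4 ← R4 + (4/9)·R2: [0, 0, 38/9, 5/9, 2/9]
R5 ← R5 + (2/3)·R2: [0, 0, 22/3, 13/3, -14/3]
R4 ← R4 + (57/8)·R3: [0, 0, 0, -10, 15]
R5 ← R5 + (99/8)·R3: [0, 0, 0, -14, 21]
R5 ← R5 − (7/5)·R4: [0, 0, 0, 0, 0]
Echelon form has 4 nonzero rows, so rank(M) = 4.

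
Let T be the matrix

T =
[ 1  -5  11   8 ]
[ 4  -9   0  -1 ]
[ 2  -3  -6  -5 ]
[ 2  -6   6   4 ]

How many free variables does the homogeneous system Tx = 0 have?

2

Row reduce to echelon form.
R2 ← R2 − (4)·R1: [0, 11, -44, -33]
R3 ← R3 − (2)·R1: [0, 7, -28, -21]
R4 ← R4 − (2)·R1: [0, 4, -16, -12]
R3 ← R3 − (7/11)·R2: [0, 0, 0, 0]
R4 ← R4 − (4/11)·R2: [0, 0, 0, 0]
2 nonzero rows, so rank(T) = 2.
T has 4 columns; by rank–nullity, nullity = 4 − 2 = 2.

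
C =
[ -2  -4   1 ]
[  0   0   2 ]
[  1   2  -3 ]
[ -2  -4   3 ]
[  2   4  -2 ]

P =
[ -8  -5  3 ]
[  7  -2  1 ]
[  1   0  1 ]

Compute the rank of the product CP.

First compute CP:
[[-11,  18,  -9],
 [  2,   0,   2],
 [  3,  -9,   2],
 [ -9,  18,  -7],
 [ 10, -18,   8]]
Now row reduce the product.
R2 ← R2 + (2/11)·R1: [0, 36/11, 4/11]
R3 ← R3 + (3/11)·R1: [0, -45/11, -5/11]
R4 ← R4 − (9/11)·R1: [0, 36/11, 4/11]
R5 ← R5 + (10/11)·R1: [0, -18/11, -2/11]
R3 ← R3 + (5/4)·R2: [0, 0, 0]
R4 ← R4 − R2: [0, 0, 0]
R5 ← R5 + (1/2)·R2: [0, 0, 0]
2 nonzero rows, so rank(CP) = 2.

2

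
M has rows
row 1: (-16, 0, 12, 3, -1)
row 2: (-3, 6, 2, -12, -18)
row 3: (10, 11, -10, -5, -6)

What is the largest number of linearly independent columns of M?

Row reduce to echelon form.
R2 ← R2 − (3/16)·R1: [0, 6, -1/4, -201/16, -285/16]
R3 ← R3 + (5/8)·R1: [0, 11, -5/2, -25/8, -53/8]
R3 ← R3 − (11/6)·R2: [0, 0, -49/24, 637/32, 833/32]
Echelon form has 3 nonzero rows, so rank(M) = 3.
The rank gives the maximum number of linearly independent columns: 3.

3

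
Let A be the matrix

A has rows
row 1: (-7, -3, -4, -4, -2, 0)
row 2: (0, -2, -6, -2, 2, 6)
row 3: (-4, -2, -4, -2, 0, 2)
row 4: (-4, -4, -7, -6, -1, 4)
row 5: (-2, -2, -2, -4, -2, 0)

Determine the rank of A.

3

Row reduce to echelon form.
R3 ← R3 − (4/7)·R1: [0, -2/7, -12/7, 2/7, 8/7, 2]
R4 ← R4 − (4/7)·R1: [0, -16/7, -33/7, -26/7, 1/7, 4]
R5 ← R5 − (2/7)·R1: [0, -8/7, -6/7, -20/7, -10/7, 0]
R3 ← R3 − (1/7)·R2: [0, 0, -6/7, 4/7, 6/7, 8/7]
R4 ← R4 − (8/7)·R2: [0, 0, 15/7, -10/7, -15/7, -20/7]
R5 ← R5 − (4/7)·R2: [0, 0, 18/7, -12/7, -18/7, -24/7]
R4 ← R4 + (5/2)·R3: [0, 0, 0, 0, 0, 0]
R5 ← R5 + (3)·R3: [0, 0, 0, 0, 0, 0]
Echelon form has 3 nonzero rows, so rank(A) = 3.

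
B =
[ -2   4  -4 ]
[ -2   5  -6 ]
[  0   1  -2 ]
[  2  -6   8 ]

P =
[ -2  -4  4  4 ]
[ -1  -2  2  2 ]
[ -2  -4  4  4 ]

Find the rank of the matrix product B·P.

First compute BP:
[[  8,  16, -16, -16],
 [ 11,  22, -22, -22],
 [  3,   6,  -6,  -6],
 [-14, -28,  28,  28]]
Now row reduce the product.
R2 ← R2 − (11/8)·R1: [0, 0, 0, 0]
R3 ← R3 − (3/8)·R1: [0, 0, 0, 0]
R4 ← R4 + (7/4)·R1: [0, 0, 0, 0]
1 nonzero row, so rank(BP) = 1.

1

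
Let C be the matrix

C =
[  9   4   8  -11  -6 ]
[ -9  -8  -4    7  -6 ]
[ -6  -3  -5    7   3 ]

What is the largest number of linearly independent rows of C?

2

Row reduce to echelon form.
R2 ← R2 + R1: [0, -4, 4, -4, -12]
R3 ← R3 + (2/3)·R1: [0, -1/3, 1/3, -1/3, -1]
R3 ← R3 − (1/12)·R2: [0, 0, 0, 0, 0]
Echelon form has 2 nonzero rows, so rank(C) = 2.
The rank gives the maximum number of linearly independent rows: 2.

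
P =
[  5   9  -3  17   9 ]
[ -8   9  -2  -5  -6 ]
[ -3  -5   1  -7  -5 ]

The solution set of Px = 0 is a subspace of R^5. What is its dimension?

Row reduce to echelon form.
R2 ← R2 + (8/5)·R1: [0, 117/5, -34/5, 111/5, 42/5]
R3 ← R3 + (3/5)·R1: [0, 2/5, -4/5, 16/5, 2/5]
R3 ← R3 − (2/117)·R2: [0, 0, -80/117, 110/39, 10/39]
3 nonzero rows, so rank(P) = 3.
P has 5 columns; by rank–nullity, nullity = 5 − 3 = 2.

2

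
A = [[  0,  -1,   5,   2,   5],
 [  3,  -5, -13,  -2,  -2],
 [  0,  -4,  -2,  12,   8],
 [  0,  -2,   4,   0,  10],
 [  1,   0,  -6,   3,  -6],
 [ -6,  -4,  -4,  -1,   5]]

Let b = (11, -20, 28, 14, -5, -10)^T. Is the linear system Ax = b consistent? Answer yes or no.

Row reduce the augmented matrix [A | b].
Swap R1 ↔ R2
R5 ← R5 − (1/3)·R1: [0, 5/3, -5/3, 11/3, -16/3, 5/3]
R6 ← R6 + (2)·R1: [0, -14, -30, -5, 1, -50]
R3 ← R3 − (4)·R2: [0, 0, -22, 4, -12, -16]
R4 ← R4 − (2)·R2: [0, 0, -6, -4, 0, -8]
R5 ← R5 + (5/3)·R2: [0, 0, 20/3, 7, 3, 20]
R6 ← R6 − (14)·R2: [0, 0, -100, -33, -69, -204]
R4 ← R4 − (3/11)·R3: [0, 0, 0, -56/11, 36/11, -40/11]
R5 ← R5 + (10/33)·R3: [0, 0, 0, 271/33, -7/11, 500/33]
R6 ← R6 − (50/11)·R3: [0, 0, 0, -563/11, -159/11, -1444/11]
R5 ← R5 + (271/168)·R4: [0, 0, 0, 0, 65/14, 65/7]
R6 ← R6 − (563/56)·R4: [0, 0, 0, 0, -663/14, -663/7]
R6 ← R6 + (51/5)·R5: [0, 0, 0, 0, 0, 0]
The echelon form has 5 nonzero rows, and every pivot lies in the first 5 columns, so rank(A) = rank([A|b]) = 5.
The system is consistent.

yes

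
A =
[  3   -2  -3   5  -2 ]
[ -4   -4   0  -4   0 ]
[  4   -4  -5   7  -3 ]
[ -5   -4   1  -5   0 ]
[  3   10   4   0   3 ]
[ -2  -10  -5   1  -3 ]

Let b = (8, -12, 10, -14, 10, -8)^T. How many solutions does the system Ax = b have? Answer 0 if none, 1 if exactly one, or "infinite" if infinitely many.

infinite

Row reduce the augmented matrix [A | b].
R2 ← R2 + (4/3)·R1: [0, -20/3, -4, 8/3, -8/3, -4/3]
R3 ← R3 − (4/3)·R1: [0, -4/3, -1, 1/3, -1/3, -2/3]
R4 ← R4 + (5/3)·R1: [0, -22/3, -4, 10/3, -10/3, -2/3]
R5 ← R5 − R1: [0, 12, 7, -5, 5, 2]
R6 ← R6 + (2/3)·R1: [0, -34/3, -7, 13/3, -13/3, -8/3]
R3 ← R3 − (1/5)·R2: [0, 0, -1/5, -1/5, 1/5, -2/5]
R4 ← R4 − (11/10)·R2: [0, 0, 2/5, 2/5, -2/5, 4/5]
R5 ← R5 + (9/5)·R2: [0, 0, -1/5, -1/5, 1/5, -2/5]
R6 ← R6 − (17/10)·R2: [0, 0, -1/5, -1/5, 1/5, -2/5]
R4 ← R4 + (2)·R3: [0, 0, 0, 0, 0, 0]
R5 ← R5 − R3: [0, 0, 0, 0, 0, 0]
R6 ← R6 − R3: [0, 0, 0, 0, 0, 0]
The echelon form has 3 nonzero rows, and every pivot lies in the first 5 columns, so rank(A) = rank([A|b]) = 3.
The system is consistent.
rank = 3 < 5 unknowns, so there are infinitely many solutions.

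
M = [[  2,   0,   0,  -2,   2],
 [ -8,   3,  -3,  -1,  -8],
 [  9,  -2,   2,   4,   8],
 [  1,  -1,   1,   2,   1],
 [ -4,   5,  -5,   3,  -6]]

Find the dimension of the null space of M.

Row reduce to echelon form.
R2 ← R2 + (4)·R1: [0, 3, -3, -9, 0]
R3 ← R3 − (9/2)·R1: [0, -2, 2, 13, -1]
R4 ← R4 − (1/2)·R1: [0, -1, 1, 3, 0]
R5 ← R5 + (2)·R1: [0, 5, -5, -1, -2]
R3 ← R3 + (2/3)·R2: [0, 0, 0, 7, -1]
R4 ← R4 + (1/3)·R2: [0, 0, 0, 0, 0]
R5 ← R5 − (5/3)·R2: [0, 0, 0, 14, -2]
R5 ← R5 − (2)·R3: [0, 0, 0, 0, 0]
3 nonzero rows, so rank(M) = 3.
M has 5 columns; by rank–nullity, nullity = 5 − 3 = 2.

2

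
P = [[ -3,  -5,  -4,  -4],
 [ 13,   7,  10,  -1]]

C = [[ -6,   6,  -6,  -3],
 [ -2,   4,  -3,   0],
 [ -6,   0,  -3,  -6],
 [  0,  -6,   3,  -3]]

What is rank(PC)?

2

First compute PC:
[[ 52, -14,  33,  45],
 [-152, 112, -132, -96]]
Now row reduce the product.
R2 ← R2 + (38/13)·R1: [0, 924/13, -462/13, 462/13]
2 nonzero rows, so rank(PC) = 2.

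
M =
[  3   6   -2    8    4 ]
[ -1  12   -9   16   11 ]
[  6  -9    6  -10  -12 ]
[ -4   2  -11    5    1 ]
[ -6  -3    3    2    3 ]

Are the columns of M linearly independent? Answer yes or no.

Row reduce M to echelon form.
R2 ← R2 + (1/3)·R1: [0, 14, -29/3, 56/3, 37/3]
R3 ← R3 − (2)·R1: [0, -21, 10, -26, -20]
R4 ← R4 + (4/3)·R1: [0, 10, -41/3, 47/3, 19/3]
R5 ← R5 + (2)·R1: [0, 9, -1, 18, 11]
R3 ← R3 + (3/2)·R2: [0, 0, -9/2, 2, -3/2]
R4 ← R4 − (5/7)·R2: [0, 0, -142/21, 7/3, -52/21]
R5 ← R5 − (9/14)·R2: [0, 0, 73/14, 6, 43/14]
R4 ← R4 − (284/189)·R3: [0, 0, 0, -127/189, -2/9]
R5 ← R5 + (73/63)·R3: [0, 0, 0, 524/63, 4/3]
R5 ← R5 + (1572/127)·R4: [0, 0, 0, 0, -180/127]
5 pivots among 5 columns.
Every column is a pivot column, so the columns are linearly independent.

yes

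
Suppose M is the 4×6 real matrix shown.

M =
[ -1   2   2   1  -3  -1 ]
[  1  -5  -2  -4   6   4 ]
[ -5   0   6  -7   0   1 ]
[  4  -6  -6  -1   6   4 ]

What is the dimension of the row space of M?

Row reduce to echelon form.
R2 ← R2 + R1: [0, -3, 0, -3, 3, 3]
R3 ← R3 − (5)·R1: [0, -10, -4, -12, 15, 6]
R4 ← R4 + (4)·R1: [0, 2, 2, 3, -6, 0]
R3 ← R3 − (10/3)·R2: [0, 0, -4, -2, 5, -4]
R4 ← R4 + (2/3)·R2: [0, 0, 2, 1, -4, 2]
R4 ← R4 + (1/2)·R3: [0, 0, 0, 0, -3/2, 0]
Echelon form has 4 nonzero rows, so rank(M) = 4.
The row space has dimension equal to the rank: 4.

4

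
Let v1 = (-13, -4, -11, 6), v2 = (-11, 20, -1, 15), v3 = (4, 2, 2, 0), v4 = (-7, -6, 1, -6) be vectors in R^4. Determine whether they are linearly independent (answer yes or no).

no

Form the matrix with these vectors as rows and row reduce.
R2 ← R2 − (11/13)·R1: [0, 304/13, 108/13, 129/13]
R3 ← R3 + (4/13)·R1: [0, 10/13, -18/13, 24/13]
R4 ← R4 − (7/13)·R1: [0, -50/13, 90/13, -120/13]
R3 ← R3 − (5/152)·R2: [0, 0, -63/38, 231/152]
R4 ← R4 + (25/152)·R2: [0, 0, 315/38, -1155/152]
R4 ← R4 + (5)·R3: [0, 0, 0, 0]
3 nonzero rows, so the 4 vectors span a space of dimension 3.
Since 3 < 4, the vectors are linearly dependent.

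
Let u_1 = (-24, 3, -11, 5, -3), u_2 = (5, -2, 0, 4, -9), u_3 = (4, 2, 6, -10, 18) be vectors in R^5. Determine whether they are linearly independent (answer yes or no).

Form the matrix with these vectors as rows and row reduce.
R2 ← R2 + (5/24)·R1: [0, -11/8, -55/24, 121/24, -77/8]
R3 ← R3 + (1/6)·R1: [0, 5/2, 25/6, -55/6, 35/2]
R3 ← R3 + (20/11)·R2: [0, 0, 0, 0, 0]
2 nonzero rows, so the 3 vectors span a space of dimension 2.
Since 2 < 3, the vectors are linearly dependent.

no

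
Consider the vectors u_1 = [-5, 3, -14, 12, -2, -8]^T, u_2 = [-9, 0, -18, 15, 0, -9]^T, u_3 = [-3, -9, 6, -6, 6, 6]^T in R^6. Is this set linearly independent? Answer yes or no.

Form the matrix with these vectors as rows and row reduce.
R2 ← R2 − (9/5)·R1: [0, -27/5, 36/5, -33/5, 18/5, 27/5]
R3 ← R3 − (3/5)·R1: [0, -54/5, 72/5, -66/5, 36/5, 54/5]
R3 ← R3 − (2)·R2: [0, 0, 0, 0, 0, 0]
2 nonzero rows, so the 3 vectors span a space of dimension 2.
Since 2 < 3, the vectors are linearly dependent.

no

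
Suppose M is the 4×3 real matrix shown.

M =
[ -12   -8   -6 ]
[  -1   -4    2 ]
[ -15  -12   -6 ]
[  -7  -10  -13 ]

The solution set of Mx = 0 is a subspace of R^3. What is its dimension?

Row reduce to echelon form.
R2 ← R2 − (1/12)·R1: [0, -10/3, 5/2]
R3 ← R3 − (5/4)·R1: [0, -2, 3/2]
R4 ← R4 − (7/12)·R1: [0, -16/3, -19/2]
R3 ← R3 − (3/5)·R2: [0, 0, 0]
R4 ← R4 − (8/5)·R2: [0, 0, -27/2]
Swap R3 ↔ R4
3 nonzero rows, so rank(M) = 3.
M has 3 columns; by rank–nullity, nullity = 3 − 3 = 0.

0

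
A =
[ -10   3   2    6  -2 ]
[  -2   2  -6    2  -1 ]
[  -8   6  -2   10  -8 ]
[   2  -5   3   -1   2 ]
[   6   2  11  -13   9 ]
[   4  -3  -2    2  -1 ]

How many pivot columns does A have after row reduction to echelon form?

5

Row reduce to echelon form.
R2 ← R2 − (1/5)·R1: [0, 7/5, -32/5, 4/5, -3/5]
R3 ← R3 − (4/5)·R1: [0, 18/5, -18/5, 26/5, -32/5]
R4 ← R4 + (1/5)·R1: [0, -22/5, 17/5, 1/5, 8/5]
R5 ← R5 + (3/5)·R1: [0, 19/5, 61/5, -47/5, 39/5]
R6 ← R6 + (2/5)·R1: [0, -9/5, -6/5, 22/5, -9/5]
R3 ← R3 − (18/7)·R2: [0, 0, 90/7, 22/7, -34/7]
R4 ← R4 + (22/7)·R2: [0, 0, -117/7, 19/7, -2/7]
R5 ← R5 − (19/7)·R2: [0, 0, 207/7, -81/7, 66/7]
R6 ← R6 + (9/7)·R2: [0, 0, -66/7, 38/7, -18/7]
R4 ← R4 + (13/10)·R3: [0, 0, 0, 34/5, -33/5]
R5 ← R5 − (23/10)·R3: [0, 0, 0, -94/5, 103/5]
R6 ← R6 + (11/15)·R3: [0, 0, 0, 116/15, -92/15]
R5 ← R5 + (47/17)·R4: [0, 0, 0, 0, 40/17]
R6 ← R6 − (58/51)·R4: [0, 0, 0, 0, 70/51]
R6 ← R6 − (7/12)·R5: [0, 0, 0, 0, 0]
Echelon form has 5 nonzero rows, so rank(A) = 5.
Each nonzero row contributes one pivot column: 5 pivot columns.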